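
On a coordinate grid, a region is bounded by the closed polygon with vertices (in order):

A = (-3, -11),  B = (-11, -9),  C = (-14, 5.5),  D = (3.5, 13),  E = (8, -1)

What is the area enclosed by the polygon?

340.125

Apply the shoelace formula: 2A = Σ (x_i·y_{i+1} − x_{i+1}·y_i), indices taken mod 5.
Σ = (-94) + (-186.5) + (-201.25) + (-107.5) + (-91) = -680.25
Area = |Σ|/2 = 340.125.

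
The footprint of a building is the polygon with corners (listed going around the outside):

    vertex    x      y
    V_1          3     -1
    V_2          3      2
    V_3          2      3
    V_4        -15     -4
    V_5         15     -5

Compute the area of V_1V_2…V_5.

Cross-terms: 9, 5, 37, 135, 0  ⇒  Σ = 186
Area = |Σ|/2 = 93.

93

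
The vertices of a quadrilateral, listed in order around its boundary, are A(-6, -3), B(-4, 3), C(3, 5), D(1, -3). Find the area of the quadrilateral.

Apply the shoelace formula: 2A = Σ (x_i·y_{i+1} − x_{i+1}·y_i), indices taken mod 4.
A→B: (-6)(3) − (-4)(-3) = -30
B→C: (-4)(5) − (3)(3) = -29
C→D: (3)(-3) − (1)(5) = -14
D→A: (1)(-3) − (-6)(-3) = -21
Σ = -94
Area = |Σ|/2 = 47.

47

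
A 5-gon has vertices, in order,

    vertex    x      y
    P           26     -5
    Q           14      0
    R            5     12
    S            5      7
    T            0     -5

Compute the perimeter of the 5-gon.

|PQ| = √((-12)² + (5)²) = √169 = 13
|QR| = √((-9)² + (12)²) = √225 = 15
|RS| = √((0)² + (-5)²) = √25 = 5
|ST| = √((-5)² + (-12)²) = √169 = 13
|TP| = √((26)² + (0)²) = √676 = 26
Perimeter = 13 + 15 + 5 + 13 + 26 = 72.

72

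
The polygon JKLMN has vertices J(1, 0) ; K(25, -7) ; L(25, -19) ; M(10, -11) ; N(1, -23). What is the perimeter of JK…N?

|JK| = √((24)² + (-7)²) = √625 = 25
|KL| = √((0)² + (-12)²) = √144 = 12
|LM| = √((-15)² + (8)²) = √289 = 17
|MN| = √((-9)² + (-12)²) = √225 = 15
|NJ| = √((0)² + (23)²) = √529 = 23
Perimeter = 25 + 12 + 17 + 15 + 23 = 92.

92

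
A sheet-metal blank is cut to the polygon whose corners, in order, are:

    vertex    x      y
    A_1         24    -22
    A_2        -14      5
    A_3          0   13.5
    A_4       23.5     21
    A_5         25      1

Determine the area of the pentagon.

Apply Gauss's area formula: 2A = Σ (x_i·y_{i+1} − x_{i+1}·y_i), indices taken mod 5.
A_1→A_2: (24)(5) − (-14)(-22) = -188
A_2→A_3: (-14)(13.5) − (0)(5) = -189
A_3→A_4: (0)(21) − (23.5)(13.5) = -317.25
A_4→A_5: (23.5)(1) − (25)(21) = -501.5
A_5→A_1: (25)(-22) − (24)(1) = -574
Σ = -1769.75
Area = |Σ|/2 = 884.875.

884.875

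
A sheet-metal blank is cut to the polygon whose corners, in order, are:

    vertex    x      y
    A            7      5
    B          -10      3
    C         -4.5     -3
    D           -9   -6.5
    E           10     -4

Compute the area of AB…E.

Σ = (71) + (43.5) + (2.25) + (101) + (78) = 295.75
Area = |Σ|/2 = 147.875.

147.875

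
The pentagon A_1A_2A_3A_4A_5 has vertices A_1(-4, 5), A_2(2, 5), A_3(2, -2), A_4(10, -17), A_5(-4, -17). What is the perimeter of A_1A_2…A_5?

|A_1A_2| = √((6)² + (0)²) = √36 = 6
|A_2A_3| = √((0)² + (-7)²) = √49 = 7
|A_3A_4| = √((8)² + (-15)²) = √289 = 17
|A_4A_5| = √((-14)² + (0)²) = √196 = 14
|A_5A_1| = √((0)² + (22)²) = √484 = 22
Perimeter = 6 + 7 + 17 + 14 + 22 = 66.

66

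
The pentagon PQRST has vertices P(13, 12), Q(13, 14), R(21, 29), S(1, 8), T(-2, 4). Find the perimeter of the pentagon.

70

|PQ| = √((0)² + (2)²) = √4 = 2
|QR| = √((8)² + (15)²) = √289 = 17
|RS| = √((-20)² + (-21)²) = √841 = 29
|ST| = √((-3)² + (-4)²) = √25 = 5
|TP| = √((15)² + (8)²) = √289 = 17
Perimeter = 2 + 17 + 29 + 5 + 17 = 70.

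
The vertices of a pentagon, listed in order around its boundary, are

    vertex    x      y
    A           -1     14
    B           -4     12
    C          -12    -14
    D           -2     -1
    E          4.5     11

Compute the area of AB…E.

142.25

Σ = (44) + (200) + (-16) + (-17.5) + (74) = 284.5
Area = |Σ|/2 = 142.25.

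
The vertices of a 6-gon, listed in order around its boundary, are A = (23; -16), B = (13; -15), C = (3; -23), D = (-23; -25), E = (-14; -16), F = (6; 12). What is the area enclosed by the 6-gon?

710.5

Apply the surveyor's formula: 2A = Σ (x_i·y_{i+1} − x_{i+1}·y_i), indices taken mod 6.
Cross-terms: -137, -254, -604, 18, -72, -372  ⇒  Σ = -1421
Area = |Σ|/2 = 710.5.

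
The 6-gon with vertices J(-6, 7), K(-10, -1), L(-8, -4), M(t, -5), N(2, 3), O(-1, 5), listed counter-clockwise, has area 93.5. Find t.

-1

The doubled signed area Σ (x_i y_{i+1} − x_{i+1} y_i) is linear in t.
With t=0 it equals 194; the coefficient of t is 7 (from the two edges through M).
So 7·t + 194 = 2·93.5 = 187 ⇒ t = -1.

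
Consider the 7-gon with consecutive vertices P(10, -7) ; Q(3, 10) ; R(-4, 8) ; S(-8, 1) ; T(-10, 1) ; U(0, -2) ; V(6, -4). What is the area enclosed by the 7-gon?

Apply Gauss's area formula: 2A = Σ (x_i·y_{i+1} − x_{i+1}·y_i), indices taken mod 7.
Σ = (121) + (64) + (60) + (2) + (20) + (12) + (-2) = 277
Area = |Σ|/2 = 138.5.

138.5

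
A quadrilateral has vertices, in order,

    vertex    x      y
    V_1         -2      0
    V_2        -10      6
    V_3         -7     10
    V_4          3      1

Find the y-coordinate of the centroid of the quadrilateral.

Apply the shoelace formula. First the cross-terms c_i = x_i·y_{i+1} − x_{i+1}·y_i:
  -12, -58, -37, 2  ⇒  2A = -105, A = -52.5.
Then Σ (y_i + y_{i+1})·c_i = -1405, so ȳ = -1405 / (6·(-52.5)) = 281/63.

281/63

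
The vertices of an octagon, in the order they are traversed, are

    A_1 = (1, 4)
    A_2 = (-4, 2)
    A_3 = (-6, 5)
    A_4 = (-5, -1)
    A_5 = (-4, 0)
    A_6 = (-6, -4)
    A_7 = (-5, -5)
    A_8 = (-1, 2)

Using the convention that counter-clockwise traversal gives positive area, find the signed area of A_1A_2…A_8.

Apply Gauss's area formula: 2A = Σ (x_i·y_{i+1} − x_{i+1}·y_i), indices taken mod 8.
Cross-terms: 18, -8, 31, -4, 16, 10, -15, -6  ⇒  Σ = 42
Signed area = Σ/2 = 21 (positive ⇒ counter-clockwise traversal).

21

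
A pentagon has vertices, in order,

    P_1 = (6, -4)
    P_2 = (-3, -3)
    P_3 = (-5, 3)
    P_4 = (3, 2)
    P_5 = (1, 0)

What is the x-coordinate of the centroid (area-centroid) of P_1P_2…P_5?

-104/237

Apply the surveyor's formula. First the cross-terms c_i = x_i·y_{i+1} − x_{i+1}·y_i:
  -30, -24, -19, -2, -4  ⇒  2A = -79, A = -39.5.
Then Σ (x_i + x_{i+1})·c_i = 104, so x̄ = 104 / (6·(-39.5)) = -104/237.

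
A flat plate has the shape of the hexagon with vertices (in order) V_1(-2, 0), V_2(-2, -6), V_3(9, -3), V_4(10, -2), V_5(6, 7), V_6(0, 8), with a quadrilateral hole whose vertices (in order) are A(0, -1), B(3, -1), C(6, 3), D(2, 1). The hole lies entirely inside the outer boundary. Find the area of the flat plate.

107

Outer boundary:
Apply the surveyor's formula: 2A = Σ (x_i·y_{i+1} − x_{i+1}·y_i), indices taken mod 6.
Cross-terms: 12, 60, 12, 82, 48, 16  ⇒  Σ = 230
Area = |Σ|/2 = 115.
Hole:
Apply Gauss's area formula: 2A = Σ (x_i·y_{i+1} − x_{i+1}·y_i), indices taken mod 4.
Cross-terms: 3, 15, 0, -2  ⇒  Σ = 16
Area = |Σ|/2 = 8.
Net area = 115 − 8 = 107.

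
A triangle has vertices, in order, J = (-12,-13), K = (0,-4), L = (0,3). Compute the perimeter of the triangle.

42

|JK| = √((12)² + (9)²) = √225 = 15
|KL| = √((0)² + (7)²) = √49 = 7
|LJ| = √((-12)² + (-16)²) = √400 = 20
Perimeter = 15 + 7 + 20 = 42.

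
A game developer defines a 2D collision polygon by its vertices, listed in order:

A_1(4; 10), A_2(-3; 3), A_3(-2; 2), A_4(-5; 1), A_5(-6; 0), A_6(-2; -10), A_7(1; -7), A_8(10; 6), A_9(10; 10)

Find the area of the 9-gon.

158

Cross-terms: 42, 0, 8, 6, 60, 24, 76, 40, 60  ⇒  Σ = 316
Area = |Σ|/2 = 158.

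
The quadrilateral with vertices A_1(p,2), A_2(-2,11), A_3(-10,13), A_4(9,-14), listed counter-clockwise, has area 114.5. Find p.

4

The doubled signed area Σ (x_i y_{i+1} − x_{i+1} y_i) is linear in p.
With p=0 it equals 129; the coefficient of p is 25 (from the two edges through A_1).
So 25·p + 129 = 2·114.5 = 229 ⇒ p = 4.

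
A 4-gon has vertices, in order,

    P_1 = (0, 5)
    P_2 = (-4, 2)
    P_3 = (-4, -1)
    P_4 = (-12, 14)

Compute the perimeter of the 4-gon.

|P_1P_2| = √((-4)² + (-3)²) = √25 = 5
|P_2P_3| = √((0)² + (-3)²) = √9 = 3
|P_3P_4| = √((-8)² + (15)²) = √289 = 17
|P_4P_1| = √((12)² + (-9)²) = √225 = 15
Perimeter = 5 + 3 + 17 + 15 = 40.

40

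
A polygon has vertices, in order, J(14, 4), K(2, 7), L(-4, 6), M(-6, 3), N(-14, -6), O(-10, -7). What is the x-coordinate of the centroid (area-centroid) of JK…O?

Apply the surveyor's formula. First the cross-terms c_i = x_i·y_{i+1} − x_{i+1}·y_i:
  90, 40, 24, 78, 38, 58  ⇒  2A = 328, A = 164.
Then Σ (x_i + x_{i+1})·c_i = -1120, so x̄ = -1120 / (6·164) = -140/123.

-140/123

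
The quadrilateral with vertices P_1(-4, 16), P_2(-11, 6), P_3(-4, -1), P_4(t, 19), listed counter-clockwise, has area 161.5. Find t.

The doubled signed area Σ (x_i y_{i+1} − x_{i+1} y_i) is linear in t.
With t=0 it equals 187; the coefficient of t is 17 (from the two edges through P_4).
So 17·t + 187 = 2·161.5 = 323 ⇒ t = 8.

8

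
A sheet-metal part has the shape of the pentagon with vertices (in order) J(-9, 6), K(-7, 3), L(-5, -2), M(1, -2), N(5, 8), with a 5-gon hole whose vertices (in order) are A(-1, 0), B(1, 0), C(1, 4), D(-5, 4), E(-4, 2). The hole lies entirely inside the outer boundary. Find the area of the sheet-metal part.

70

Outer boundary:
Apply Gauss's area formula: 2A = Σ (x_i·y_{i+1} − x_{i+1}·y_i), indices taken mod 5.
Σ = (15) + (29) + (12) + (18) + (102) = 176
Area = |Σ|/2 = 88.
Hole:
A→B: (-1)(0) − (1)(0) = 0
B→C: (1)(4) − (1)(0) = 4
C→D: (1)(4) − (-5)(4) = 24
D→E: (-5)(2) − (-4)(4) = 6
E→A: (-4)(0) − (-1)(2) = 2
Σ = 36
Area = |Σ|/2 = 18.
Net area = 88 − 18 = 70.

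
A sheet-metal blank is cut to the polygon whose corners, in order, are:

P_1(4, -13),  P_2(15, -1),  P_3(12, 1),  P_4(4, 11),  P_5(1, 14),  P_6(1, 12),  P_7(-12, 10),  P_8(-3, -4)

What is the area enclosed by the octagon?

338

Apply the surveyor's formula: 2A = Σ (x_i·y_{i+1} − x_{i+1}·y_i), indices taken mod 8.
Cross-terms: 191, 27, 128, 45, -2, 154, 78, 55  ⇒  Σ = 676
Area = |Σ|/2 = 338.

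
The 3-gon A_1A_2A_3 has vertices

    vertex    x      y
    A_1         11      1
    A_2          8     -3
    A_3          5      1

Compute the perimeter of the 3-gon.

|A_1A_2| = √((-3)² + (-4)²) = √25 = 5
|A_2A_3| = √((-3)² + (4)²) = √25 = 5
|A_3A_1| = √((6)² + (0)²) = √36 = 6
Perimeter = 5 + 5 + 6 = 16.

16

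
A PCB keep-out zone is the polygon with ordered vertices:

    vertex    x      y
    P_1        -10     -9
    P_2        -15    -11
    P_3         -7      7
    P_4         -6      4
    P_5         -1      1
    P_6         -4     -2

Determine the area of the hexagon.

86.5

Apply Gauss's area formula: 2A = Σ (x_i·y_{i+1} − x_{i+1}·y_i), indices taken mod 6.
Σ = (-25) + (-182) + (14) + (-2) + (6) + (16) = -173
Area = |Σ|/2 = 86.5.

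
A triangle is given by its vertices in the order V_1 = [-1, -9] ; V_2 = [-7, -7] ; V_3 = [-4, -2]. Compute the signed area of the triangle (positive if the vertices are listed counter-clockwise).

Apply the surveyor's formula: 2A = Σ (x_i·y_{i+1} − x_{i+1}·y_i), indices taken mod 3.
V_1→V_2: (-1)(-7) − (-7)(-9) = -56
V_2→V_3: (-7)(-2) − (-4)(-7) = -14
V_3→V_1: (-4)(-9) − (-1)(-2) = 34
Σ = -36
Signed area = Σ/2 = -18 (negative ⇒ clockwise traversal).

-18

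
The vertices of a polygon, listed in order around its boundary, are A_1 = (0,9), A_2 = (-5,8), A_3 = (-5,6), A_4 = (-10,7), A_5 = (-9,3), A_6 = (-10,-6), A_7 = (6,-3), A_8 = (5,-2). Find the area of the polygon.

Cross-terms: 45, 10, 25, 33, 84, 66, 3, 45  ⇒  Σ = 311
Area = |Σ|/2 = 155.5.

155.5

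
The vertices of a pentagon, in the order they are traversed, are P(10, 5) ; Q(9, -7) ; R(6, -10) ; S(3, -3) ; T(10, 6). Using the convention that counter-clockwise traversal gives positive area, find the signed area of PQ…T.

-56.5

Cross-terms: -115, -48, 12, 48, -10  ⇒  Σ = -113
Signed area = Σ/2 = -56.5 (negative ⇒ clockwise traversal).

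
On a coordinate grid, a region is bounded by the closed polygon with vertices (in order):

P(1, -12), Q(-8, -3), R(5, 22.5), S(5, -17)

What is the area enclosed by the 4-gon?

Apply the surveyor's formula: 2A = Σ (x_i·y_{i+1} − x_{i+1}·y_i), indices taken mod 4.
Σ = (-99) + (-165) + (-197.5) + (-43) = -504.5
Area = |Σ|/2 = 252.25.

252.25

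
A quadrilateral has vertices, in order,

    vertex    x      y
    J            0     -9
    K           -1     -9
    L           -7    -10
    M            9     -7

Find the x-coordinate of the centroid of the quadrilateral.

Apply the shoelace formula. First the cross-terms c_i = x_i·y_{i+1} − x_{i+1}·y_i:
  -9, -53, 139, -81  ⇒  2A = -4, A = -2.
Then Σ (x_i + x_{i+1})·c_i = -18, so x̄ = -18 / (6·(-2)) = 1.5.

1.5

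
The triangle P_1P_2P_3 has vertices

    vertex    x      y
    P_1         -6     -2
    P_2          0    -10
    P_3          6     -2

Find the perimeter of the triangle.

|P_1P_2| = √((6)² + (-8)²) = √100 = 10
|P_2P_3| = √((6)² + (8)²) = √100 = 10
|P_3P_1| = √((-12)² + (0)²) = √144 = 12
Perimeter = 10 + 10 + 12 = 32.

32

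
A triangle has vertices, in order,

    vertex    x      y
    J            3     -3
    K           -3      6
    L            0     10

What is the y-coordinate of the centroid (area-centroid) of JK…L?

Apply the surveyor's formula. First the cross-terms c_i = x_i·y_{i+1} − x_{i+1}·y_i:
  9, -30, -30  ⇒  2A = -51, A = -25.5.
Then Σ (y_i + y_{i+1})·c_i = -663, so ȳ = -663 / (6·(-25.5)) = 13/3.

13/3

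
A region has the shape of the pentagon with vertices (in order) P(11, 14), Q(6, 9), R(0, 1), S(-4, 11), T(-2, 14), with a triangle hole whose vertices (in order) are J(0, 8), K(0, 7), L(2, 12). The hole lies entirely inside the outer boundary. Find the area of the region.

94.5

Outer boundary:
Cross-terms: 15, 6, 4, -34, -182  ⇒  Σ = -191
Area = |Σ|/2 = 95.5.
Hole:
Apply the surveyor's formula: 2A = Σ (x_i·y_{i+1} − x_{i+1}·y_i), indices taken mod 3.
Cross-terms: 0, -14, 16  ⇒  Σ = 2
Area = |Σ|/2 = 1.
Net area = 95.5 − 1 = 94.5.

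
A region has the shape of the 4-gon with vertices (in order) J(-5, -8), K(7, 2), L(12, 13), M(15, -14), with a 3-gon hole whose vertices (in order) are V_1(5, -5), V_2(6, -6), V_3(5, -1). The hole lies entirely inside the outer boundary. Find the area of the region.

Outer boundary:
Cross-terms: 46, 67, -363, -190  ⇒  Σ = -440
Area = |Σ|/2 = 220.
Hole:
Σ = (0) + (24) + (-20) = 4
Area = |Σ|/2 = 2.
Net area = 220 − 2 = 218.

218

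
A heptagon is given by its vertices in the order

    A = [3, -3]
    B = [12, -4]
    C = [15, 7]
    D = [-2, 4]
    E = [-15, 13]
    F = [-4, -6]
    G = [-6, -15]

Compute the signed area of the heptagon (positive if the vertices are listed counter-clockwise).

Apply the shoelace formula: 2A = Σ (x_i·y_{i+1} − x_{i+1}·y_i), indices taken mod 7.
A→B: (3)(-4) − (12)(-3) = 24
B→C: (12)(7) − (15)(-4) = 144
C→D: (15)(4) − (-2)(7) = 74
D→E: (-2)(13) − (-15)(4) = 34
E→F: (-15)(-6) − (-4)(13) = 142
F→G: (-4)(-15) − (-6)(-6) = 24
G→A: (-6)(-3) − (3)(-15) = 63
Σ = 505
Signed area = Σ/2 = 252.5 (positive ⇒ counter-clockwise traversal).

252.5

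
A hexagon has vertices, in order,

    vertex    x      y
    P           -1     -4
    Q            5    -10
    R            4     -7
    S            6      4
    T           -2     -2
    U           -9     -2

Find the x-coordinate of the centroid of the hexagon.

Apply the shoelace formula. First the cross-terms c_i = x_i·y_{i+1} − x_{i+1}·y_i:
  30, 5, 58, -4, -14, 34  ⇒  2A = 109, A = 54.5.
Then Σ (x_i + x_{i+1})·c_i = 543, so x̄ = 543 / (6·54.5) = 181/109.

181/109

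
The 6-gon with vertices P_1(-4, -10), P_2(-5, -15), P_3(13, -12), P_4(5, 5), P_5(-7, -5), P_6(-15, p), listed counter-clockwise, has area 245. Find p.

-5

Write out the shoelace sum; only the two edges meeting at P_6 involve p:
2·Area = [((-7)·p − (-15)·(-5)) + ((-15)·(-10) − (-4)·p)] + 400
       = -3·p + 475 = 490
⇒ p = -5.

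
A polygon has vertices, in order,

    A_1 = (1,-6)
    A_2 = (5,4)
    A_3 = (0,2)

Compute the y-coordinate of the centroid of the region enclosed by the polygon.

0

Apply the shoelace (surveyor's) formula. First the cross-terms c_i = x_i·y_{i+1} − x_{i+1}·y_i:
  34, 10, -2  ⇒  2A = 42, A = 21.
Then Σ (y_i + y_{i+1})·c_i = 0, so ȳ = 0 / (6·21) = 0.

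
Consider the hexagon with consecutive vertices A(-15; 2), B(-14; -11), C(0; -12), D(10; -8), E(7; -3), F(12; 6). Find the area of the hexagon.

349.5

Apply the shoelace formula: 2A = Σ (x_i·y_{i+1} − x_{i+1}·y_i), indices taken mod 6.
Cross-terms: 193, 168, 120, 26, 78, 114  ⇒  Σ = 699
Area = |Σ|/2 = 349.5.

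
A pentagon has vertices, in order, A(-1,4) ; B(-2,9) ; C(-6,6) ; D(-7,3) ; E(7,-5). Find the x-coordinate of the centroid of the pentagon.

-169/102

Apply the surveyor's formula. First the cross-terms c_i = x_i·y_{i+1} − x_{i+1}·y_i:
  -1, 42, 24, 14, 23  ⇒  2A = 102, A = 51.
Then Σ (x_i + x_{i+1})·c_i = -507, so x̄ = -507 / (6·51) = -169/102.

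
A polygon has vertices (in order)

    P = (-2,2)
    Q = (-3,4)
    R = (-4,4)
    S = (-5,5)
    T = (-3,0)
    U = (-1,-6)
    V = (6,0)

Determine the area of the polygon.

41.5

Cross-terms: -2, 4, 0, 15, 18, 36, 12  ⇒  Σ = 83
Area = |Σ|/2 = 41.5.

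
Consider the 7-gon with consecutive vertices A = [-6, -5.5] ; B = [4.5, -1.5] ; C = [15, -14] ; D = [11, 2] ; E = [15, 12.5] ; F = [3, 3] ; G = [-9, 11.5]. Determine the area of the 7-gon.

Apply the shoelace (surveyor's) formula: 2A = Σ (x_i·y_{i+1} − x_{i+1}·y_i), indices taken mod 7.
A→B: (-6)(-1.5) − (4.5)(-5.5) = 33.75
B→C: (4.5)(-14) − (15)(-1.5) = -40.5
C→D: (15)(2) − (11)(-14) = 184
D→E: (11)(12.5) − (15)(2) = 107.5
E→F: (15)(3) − (3)(12.5) = 7.5
F→G: (3)(11.5) − (-9)(3) = 61.5
G→A: (-9)(-5.5) − (-6)(11.5) = 118.5
Σ = 472.25
Area = |Σ|/2 = 236.125.

236.125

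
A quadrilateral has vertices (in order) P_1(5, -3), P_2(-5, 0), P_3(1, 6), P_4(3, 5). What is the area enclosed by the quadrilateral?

Apply the shoelace (surveyor's) formula: 2A = Σ (x_i·y_{i+1} − x_{i+1}·y_i), indices taken mod 4.
Σ = (-15) + (-30) + (-13) + (-34) = -92
Area = |Σ|/2 = 46.

46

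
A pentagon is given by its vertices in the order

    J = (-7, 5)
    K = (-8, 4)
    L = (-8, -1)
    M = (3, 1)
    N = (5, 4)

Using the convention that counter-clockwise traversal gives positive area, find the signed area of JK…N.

53.5

Apply the shoelace formula: 2A = Σ (x_i·y_{i+1} − x_{i+1}·y_i), indices taken mod 5.
Σ = (12) + (40) + (-5) + (7) + (53) = 107
Signed area = Σ/2 = 53.5 (positive ⇒ counter-clockwise traversal).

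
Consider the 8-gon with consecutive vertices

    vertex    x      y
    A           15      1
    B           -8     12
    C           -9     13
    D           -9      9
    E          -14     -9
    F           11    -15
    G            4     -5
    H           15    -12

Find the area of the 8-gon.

Apply Gauss's area formula: 2A = Σ (x_i·y_{i+1} − x_{i+1}·y_i), indices taken mod 8.
Cross-terms: 188, 4, 36, 207, 309, 5, 27, 195  ⇒  Σ = 971
Area = |Σ|/2 = 485.5.

485.5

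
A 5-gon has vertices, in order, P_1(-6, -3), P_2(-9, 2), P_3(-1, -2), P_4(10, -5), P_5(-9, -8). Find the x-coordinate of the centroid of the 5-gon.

-40/21

Apply Gauss's area formula. First the cross-terms c_i = x_i·y_{i+1} − x_{i+1}·y_i:
  -39, 20, 25, -125, -21  ⇒  2A = -140, A = -70.
Then Σ (x_i + x_{i+1})·c_i = 800, so x̄ = 800 / (6·(-70)) = -40/21.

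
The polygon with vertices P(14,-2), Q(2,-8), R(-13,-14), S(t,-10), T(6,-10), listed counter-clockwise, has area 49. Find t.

5

The doubled signed area Σ (x_i y_{i+1} − x_{i+1} y_i) is linear in t.
With t=0 it equals 78; the coefficient of t is 4 (from the two edges through S).
So 4·t + 78 = 2·49 = 98 ⇒ t = 5.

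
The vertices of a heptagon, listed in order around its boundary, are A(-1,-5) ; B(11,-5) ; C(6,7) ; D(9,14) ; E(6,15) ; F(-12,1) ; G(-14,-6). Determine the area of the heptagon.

Apply the shoelace formula: 2A = Σ (x_i·y_{i+1} − x_{i+1}·y_i), indices taken mod 7.
Cross-terms: 60, 107, 21, 51, 186, 86, 64  ⇒  Σ = 575
Area = |Σ|/2 = 287.5.

287.5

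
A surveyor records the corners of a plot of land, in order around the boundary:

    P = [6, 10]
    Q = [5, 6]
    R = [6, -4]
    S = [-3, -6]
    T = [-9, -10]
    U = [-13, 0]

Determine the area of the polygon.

Apply Gauss's area formula: 2A = Σ (x_i·y_{i+1} − x_{i+1}·y_i), indices taken mod 6.
Cross-terms: -14, -56, -48, -24, -130, -130  ⇒  Σ = -402
Area = |Σ|/2 = 201.

201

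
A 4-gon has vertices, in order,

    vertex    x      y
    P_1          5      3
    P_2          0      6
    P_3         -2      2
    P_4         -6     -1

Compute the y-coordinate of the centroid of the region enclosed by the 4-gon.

118/43

Apply the surveyor's formula. First the cross-terms c_i = x_i·y_{i+1} − x_{i+1}·y_i:
  30, 12, 14, -13  ⇒  2A = 43, A = 21.5.
Then Σ (y_i + y_{i+1})·c_i = 354, so ȳ = 354 / (6·21.5) = 118/43.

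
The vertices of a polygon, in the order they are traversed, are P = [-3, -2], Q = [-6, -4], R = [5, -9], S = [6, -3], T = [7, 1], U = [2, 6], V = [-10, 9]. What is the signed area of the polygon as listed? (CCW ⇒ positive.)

152.5

Apply the shoelace (surveyor's) formula: 2A = Σ (x_i·y_{i+1} − x_{i+1}·y_i), indices taken mod 7.
Cross-terms: 0, 74, 39, 27, 40, 78, 47  ⇒  Σ = 305
Signed area = Σ/2 = 152.5 (positive ⇒ counter-clockwise traversal).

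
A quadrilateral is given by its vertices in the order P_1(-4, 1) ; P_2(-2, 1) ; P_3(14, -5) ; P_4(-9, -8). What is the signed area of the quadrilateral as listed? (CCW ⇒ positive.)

Apply the shoelace (surveyor's) formula: 2A = Σ (x_i·y_{i+1} − x_{i+1}·y_i), indices taken mod 4.
P_1→P_2: (-4)(1) − (-2)(1) = -2
P_2→P_3: (-2)(-5) − (14)(1) = -4
P_3→P_4: (14)(-8) − (-9)(-5) = -157
P_4→P_1: (-9)(1) − (-4)(-8) = -41
Σ = -204
Signed area = Σ/2 = -102 (negative ⇒ clockwise traversal).

-102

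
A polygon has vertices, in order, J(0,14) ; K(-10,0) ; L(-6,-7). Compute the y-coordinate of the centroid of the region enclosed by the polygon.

Apply the shoelace formula. First the cross-terms c_i = x_i·y_{i+1} − x_{i+1}·y_i:
  140, 70, -84  ⇒  2A = 126, A = 63.
Then Σ (y_i + y_{i+1})·c_i = 882, so ȳ = 882 / (6·63) = 7/3.

7/3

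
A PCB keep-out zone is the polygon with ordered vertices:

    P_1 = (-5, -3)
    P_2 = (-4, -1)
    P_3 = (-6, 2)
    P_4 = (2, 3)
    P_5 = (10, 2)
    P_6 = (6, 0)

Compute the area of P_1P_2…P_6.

Apply the surveyor's formula: 2A = Σ (x_i·y_{i+1} − x_{i+1}·y_i), indices taken mod 6.
Σ = (-7) + (-14) + (-22) + (-26) + (-12) + (-18) = -99
Area = |Σ|/2 = 49.5.

49.5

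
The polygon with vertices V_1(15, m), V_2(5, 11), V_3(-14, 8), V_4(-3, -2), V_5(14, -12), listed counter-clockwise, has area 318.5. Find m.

-2

The doubled signed area Σ (x_i y_{i+1} − x_{i+1} y_i) is linear in m.
With m=0 it equals 655; the coefficient of m is 9 (from the two edges through V_1).
So 9·m + 655 = 2·318.5 = 637 ⇒ m = -2.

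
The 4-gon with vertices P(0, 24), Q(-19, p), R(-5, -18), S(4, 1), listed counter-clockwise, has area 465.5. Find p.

Write out the shoelace sum; only the two edges meeting at Q involve p:
2·Area = [(0·p − (-19)·24) + ((-19)·(-18) − (-5)·p)] + 163
       = 5·p + 961 = 931
⇒ p = -6.

-6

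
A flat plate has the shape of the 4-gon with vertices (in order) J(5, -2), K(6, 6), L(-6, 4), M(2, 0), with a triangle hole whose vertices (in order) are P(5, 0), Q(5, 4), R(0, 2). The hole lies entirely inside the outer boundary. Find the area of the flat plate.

35

Outer boundary:
Apply Gauss's area formula: 2A = Σ (x_i·y_{i+1} − x_{i+1}·y_i), indices taken mod 4.
Σ = (42) + (60) + (-8) + (-4) = 90
Area = |Σ|/2 = 45.
Hole:
Apply the shoelace (surveyor's) formula: 2A = Σ (x_i·y_{i+1} − x_{i+1}·y_i), indices taken mod 3.
Cross-terms: 20, 10, -10  ⇒  Σ = 20
Area = |Σ|/2 = 10.
Net area = 45 − 10 = 35.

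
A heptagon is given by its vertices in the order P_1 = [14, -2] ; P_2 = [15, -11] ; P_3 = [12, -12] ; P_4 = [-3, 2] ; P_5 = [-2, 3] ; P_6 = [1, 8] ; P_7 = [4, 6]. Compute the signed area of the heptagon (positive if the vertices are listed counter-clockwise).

Σ = (-124) + (-48) + (-12) + (-5) + (-19) + (-26) + (-92) = -326
Signed area = Σ/2 = -163 (negative ⇒ clockwise traversal).

-163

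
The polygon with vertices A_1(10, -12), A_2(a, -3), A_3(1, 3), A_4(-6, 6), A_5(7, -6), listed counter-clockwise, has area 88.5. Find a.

Write out the shoelace sum; only the two edges meeting at A_2 involve a:
2·Area = [(10·(-3) − a·(-12)) + (a·3 − 1·(-3))] + -6
       = 15·a + -33 = 177
⇒ a = 14.

14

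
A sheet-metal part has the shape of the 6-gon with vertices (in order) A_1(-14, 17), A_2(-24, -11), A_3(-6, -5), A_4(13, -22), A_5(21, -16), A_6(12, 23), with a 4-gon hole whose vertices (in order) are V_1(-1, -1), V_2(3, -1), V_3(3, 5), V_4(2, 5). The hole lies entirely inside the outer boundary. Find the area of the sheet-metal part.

1119

Outer boundary:
Apply Gauss's area formula: 2A = Σ (x_i·y_{i+1} − x_{i+1}·y_i), indices taken mod 6.
A_1→A_2: (-14)(-11) − (-24)(17) = 562
A_2→A_3: (-24)(-5) − (-6)(-11) = 54
A_3→A_4: (-6)(-22) − (13)(-5) = 197
A_4→A_5: (13)(-16) − (21)(-22) = 254
A_5→A_6: (21)(23) − (12)(-16) = 675
A_6→A_1: (12)(17) − (-14)(23) = 526
Σ = 2268
Area = |Σ|/2 = 1134.
Hole:
Apply the surveyor's formula: 2A = Σ (x_i·y_{i+1} − x_{i+1}·y_i), indices taken mod 4.
Σ = (4) + (18) + (5) + (3) = 30
Area = |Σ|/2 = 15.
Net area = 1134 − 15 = 1119.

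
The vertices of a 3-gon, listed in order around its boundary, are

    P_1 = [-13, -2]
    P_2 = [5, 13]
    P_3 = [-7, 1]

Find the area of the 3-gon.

18

Apply the shoelace (surveyor's) formula: 2A = Σ (x_i·y_{i+1} − x_{i+1}·y_i), indices taken mod 3.
Σ = (-159) + (96) + (27) = -36
Area = |Σ|/2 = 18.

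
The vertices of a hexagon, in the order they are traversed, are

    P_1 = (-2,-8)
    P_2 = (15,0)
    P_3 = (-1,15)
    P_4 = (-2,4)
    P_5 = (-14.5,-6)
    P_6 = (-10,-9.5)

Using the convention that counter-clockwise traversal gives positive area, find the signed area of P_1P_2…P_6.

Σ = (120) + (225) + (26) + (70) + (77.75) + (61) = 579.75
Signed area = Σ/2 = 289.875 (positive ⇒ counter-clockwise traversal).

289.875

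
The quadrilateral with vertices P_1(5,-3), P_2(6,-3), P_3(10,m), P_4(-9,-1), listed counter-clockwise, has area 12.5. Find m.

The doubled signed area Σ (x_i y_{i+1} − x_{i+1} y_i) is linear in m.
With m=0 it equals 55; the coefficient of m is 15 (from the two edges through P_3).
So 15·m + 55 = 2·12.5 = 25 ⇒ m = -2.

-2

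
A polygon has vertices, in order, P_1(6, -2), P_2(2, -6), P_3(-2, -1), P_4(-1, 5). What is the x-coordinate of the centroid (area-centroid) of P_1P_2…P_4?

Apply the surveyor's formula. First the cross-terms c_i = x_i·y_{i+1} − x_{i+1}·y_i:
  -32, -14, -11, -28  ⇒  2A = -85, A = -42.5.
Then Σ (x_i + x_{i+1})·c_i = -363, so x̄ = -363 / (6·(-42.5)) = 121/85.

121/85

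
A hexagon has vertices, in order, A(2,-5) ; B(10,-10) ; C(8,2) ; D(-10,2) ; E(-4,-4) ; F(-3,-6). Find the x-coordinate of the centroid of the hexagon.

435/253

Apply the shoelace formula. First the cross-terms c_i = x_i·y_{i+1} − x_{i+1}·y_i:
  30, 100, 36, 48, 12, 27  ⇒  2A = 253, A = 126.5.
Then Σ (x_i + x_{i+1})·c_i = 1305, so x̄ = 1305 / (6·126.5) = 435/253.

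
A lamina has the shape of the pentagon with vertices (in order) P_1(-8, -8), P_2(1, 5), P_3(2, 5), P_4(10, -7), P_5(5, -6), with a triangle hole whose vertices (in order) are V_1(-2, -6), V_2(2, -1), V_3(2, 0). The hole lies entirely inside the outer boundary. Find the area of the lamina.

105

Outer boundary:
Σ = (-32) + (-5) + (-64) + (-25) + (-88) = -214
Area = |Σ|/2 = 107.
Hole:
Apply the surveyor's formula: 2A = Σ (x_i·y_{i+1} − x_{i+1}·y_i), indices taken mod 3.
V_1→V_2: (-2)(-1) − (2)(-6) = 14
V_2→V_3: (2)(0) − (2)(-1) = 2
V_3→V_1: (2)(-6) − (-2)(0) = -12
Σ = 4
Area = |Σ|/2 = 2.
Net area = 107 − 2 = 105.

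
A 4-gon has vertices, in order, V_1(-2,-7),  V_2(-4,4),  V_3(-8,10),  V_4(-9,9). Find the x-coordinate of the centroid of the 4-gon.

-59/11

Apply the shoelace formula. First the cross-terms c_i = x_i·y_{i+1} − x_{i+1}·y_i:
  -36, -8, 18, 81  ⇒  2A = 55, A = 27.5.
Then Σ (x_i + x_{i+1})·c_i = -885, so x̄ = -885 / (6·27.5) = -59/11.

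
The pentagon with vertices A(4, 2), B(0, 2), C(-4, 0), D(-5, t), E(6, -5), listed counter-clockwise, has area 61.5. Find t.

-5

Write out the shoelace sum; only the two edges meeting at D involve t:
2·Area = [((-4)·t − (-5)·0) + ((-5)·(-5) − 6·t)] + 48
       = -10·t + 73 = 123
⇒ t = -5.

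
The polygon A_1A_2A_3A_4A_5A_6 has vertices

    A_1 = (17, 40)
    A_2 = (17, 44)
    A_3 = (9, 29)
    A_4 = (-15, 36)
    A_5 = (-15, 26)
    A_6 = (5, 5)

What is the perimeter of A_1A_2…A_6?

|A_1A_2| = √((0)² + (4)²) = √16 = 4
|A_2A_3| = √((-8)² + (-15)²) = √289 = 17
|A_3A_4| = √((-24)² + (7)²) = √625 = 25
|A_4A_5| = √((0)² + (-10)²) = √100 = 10
|A_5A_6| = √((20)² + (-21)²) = √841 = 29
|A_6A_1| = √((12)² + (35)²) = √1369 = 37
Perimeter = 4 + 17 + 25 + 10 + 29 + 37 = 122.

122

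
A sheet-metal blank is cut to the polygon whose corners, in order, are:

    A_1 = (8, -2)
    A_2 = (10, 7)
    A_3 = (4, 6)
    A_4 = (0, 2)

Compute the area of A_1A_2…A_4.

50

Σ = (76) + (32) + (8) + (-16) = 100
Area = |Σ|/2 = 50.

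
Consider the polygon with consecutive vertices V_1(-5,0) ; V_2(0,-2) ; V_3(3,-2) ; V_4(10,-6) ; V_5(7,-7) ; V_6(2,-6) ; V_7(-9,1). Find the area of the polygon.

42.5

Cross-terms: 10, 6, 2, -28, -28, -52, 5  ⇒  Σ = -85
Area = |Σ|/2 = 42.5.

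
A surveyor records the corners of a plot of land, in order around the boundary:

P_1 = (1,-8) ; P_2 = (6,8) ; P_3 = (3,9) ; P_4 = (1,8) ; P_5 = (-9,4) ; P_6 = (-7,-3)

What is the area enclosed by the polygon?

Apply the shoelace (surveyor's) formula: 2A = Σ (x_i·y_{i+1} − x_{i+1}·y_i), indices taken mod 6.
Cross-terms: 56, 30, 15, 76, 55, 59  ⇒  Σ = 291
Area = |Σ|/2 = 145.5.

145.5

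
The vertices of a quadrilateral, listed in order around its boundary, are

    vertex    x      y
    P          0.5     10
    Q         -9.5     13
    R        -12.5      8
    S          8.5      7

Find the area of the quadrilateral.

57

Apply the shoelace formula: 2A = Σ (x_i·y_{i+1} − x_{i+1}·y_i), indices taken mod 4.
P→Q: (0.5)(13) − (-9.5)(10) = 101.5
Q→R: (-9.5)(8) − (-12.5)(13) = 86.5
R→S: (-12.5)(7) − (8.5)(8) = -155.5
S→P: (8.5)(10) − (0.5)(7) = 81.5
Σ = 114
Area = |Σ|/2 = 57.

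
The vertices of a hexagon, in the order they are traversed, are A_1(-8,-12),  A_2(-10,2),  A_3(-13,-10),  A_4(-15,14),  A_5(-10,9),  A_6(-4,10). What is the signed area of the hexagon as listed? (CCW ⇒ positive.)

-136.5

Σ = (-136) + (126) + (-332) + (5) + (-64) + (128) = -273
Signed area = Σ/2 = -136.5 (negative ⇒ clockwise traversal).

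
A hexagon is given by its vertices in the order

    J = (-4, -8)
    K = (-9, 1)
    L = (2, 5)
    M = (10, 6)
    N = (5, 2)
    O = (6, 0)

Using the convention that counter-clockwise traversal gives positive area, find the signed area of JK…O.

-115.5

Apply the surveyor's formula: 2A = Σ (x_i·y_{i+1} − x_{i+1}·y_i), indices taken mod 6.
Cross-terms: -76, -47, -38, -10, -12, -48  ⇒  Σ = -231
Signed area = Σ/2 = -115.5 (negative ⇒ clockwise traversal).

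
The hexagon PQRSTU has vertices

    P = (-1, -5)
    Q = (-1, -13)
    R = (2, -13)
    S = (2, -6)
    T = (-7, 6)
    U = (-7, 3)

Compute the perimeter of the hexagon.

|PQ| = √((0)² + (-8)²) = √64 = 8
|QR| = √((3)² + (0)²) = √9 = 3
|RS| = √((0)² + (7)²) = √49 = 7
|ST| = √((-9)² + (12)²) = √225 = 15
|TU| = √((0)² + (-3)²) = √9 = 3
|UP| = √((6)² + (-8)²) = √100 = 10
Perimeter = 8 + 3 + 7 + 15 + 3 + 10 = 46.

46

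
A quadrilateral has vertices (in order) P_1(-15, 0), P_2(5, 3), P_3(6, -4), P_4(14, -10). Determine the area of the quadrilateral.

Apply the shoelace formula: 2A = Σ (x_i·y_{i+1} − x_{i+1}·y_i), indices taken mod 4.
Cross-terms: -45, -38, -4, -150  ⇒  Σ = -237
Area = |Σ|/2 = 118.5.

118.5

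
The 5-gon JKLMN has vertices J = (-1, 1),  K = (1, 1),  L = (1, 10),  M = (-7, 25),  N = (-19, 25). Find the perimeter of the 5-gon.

70

|JK| = √((2)² + (0)²) = √4 = 2
|KL| = √((0)² + (9)²) = √81 = 9
|LM| = √((-8)² + (15)²) = √289 = 17
|MN| = √((-12)² + (0)²) = √144 = 12
|NJ| = √((18)² + (-24)²) = √900 = 30
Perimeter = 2 + 9 + 17 + 12 + 30 = 70.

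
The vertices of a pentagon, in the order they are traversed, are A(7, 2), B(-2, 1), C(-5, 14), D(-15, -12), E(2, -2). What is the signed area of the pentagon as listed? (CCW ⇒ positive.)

Σ = (11) + (-23) + (270) + (54) + (18) = 330
Signed area = Σ/2 = 165 (positive ⇒ counter-clockwise traversal).

165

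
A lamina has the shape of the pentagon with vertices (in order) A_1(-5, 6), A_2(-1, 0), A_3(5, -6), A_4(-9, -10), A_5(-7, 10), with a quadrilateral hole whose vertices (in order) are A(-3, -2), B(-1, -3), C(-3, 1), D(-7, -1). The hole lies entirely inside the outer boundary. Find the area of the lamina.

113

Outer boundary:
Apply the shoelace (surveyor's) formula: 2A = Σ (x_i·y_{i+1} − x_{i+1}·y_i), indices taken mod 5.
A_1→A_2: (-5)(0) − (-1)(6) = 6
A_2→A_3: (-1)(-6) − (5)(0) = 6
A_3→A_4: (5)(-10) − (-9)(-6) = -104
A_4→A_5: (-9)(10) − (-7)(-10) = -160
A_5→A_1: (-7)(6) − (-5)(10) = 8
Σ = -244
Area = |Σ|/2 = 122.
Hole:
Apply the shoelace (surveyor's) formula: 2A = Σ (x_i·y_{i+1} − x_{i+1}·y_i), indices taken mod 4.
Σ = (7) + (-10) + (10) + (11) = 18
Area = |Σ|/2 = 9.
Net area = 122 − 9 = 113.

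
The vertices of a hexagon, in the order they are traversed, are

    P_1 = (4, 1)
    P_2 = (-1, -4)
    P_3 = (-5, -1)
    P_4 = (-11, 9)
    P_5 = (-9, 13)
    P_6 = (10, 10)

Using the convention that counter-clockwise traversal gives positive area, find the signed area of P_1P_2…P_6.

-201

Apply Gauss's area formula: 2A = Σ (x_i·y_{i+1} − x_{i+1}·y_i), indices taken mod 6.
Σ = (-15) + (-19) + (-56) + (-62) + (-220) + (-30) = -402
Signed area = Σ/2 = -201 (negative ⇒ clockwise traversal).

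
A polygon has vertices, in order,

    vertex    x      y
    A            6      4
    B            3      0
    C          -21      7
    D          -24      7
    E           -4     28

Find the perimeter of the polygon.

|AB| = √((-3)² + (-4)²) = √25 = 5
|BC| = √((-24)² + (7)²) = √625 = 25
|CD| = √((-3)² + (0)²) = √9 = 3
|DE| = √((20)² + (21)²) = √841 = 29
|EA| = √((10)² + (-24)²) = √676 = 26
Perimeter = 5 + 25 + 3 + 29 + 26 = 88.

88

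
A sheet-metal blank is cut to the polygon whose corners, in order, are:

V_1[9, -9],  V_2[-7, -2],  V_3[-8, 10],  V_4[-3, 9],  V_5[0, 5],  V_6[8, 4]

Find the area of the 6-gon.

186

Σ = (-81) + (-86) + (-42) + (-15) + (-40) + (-108) = -372
Area = |Σ|/2 = 186.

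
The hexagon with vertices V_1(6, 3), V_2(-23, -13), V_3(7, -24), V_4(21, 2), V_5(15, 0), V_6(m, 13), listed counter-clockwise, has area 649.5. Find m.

20

The doubled signed area Σ (x_i y_{i+1} − x_{i+1} y_i) is linear in m.
With m=0 it equals 1239; the coefficient of m is 3 (from the two edges through V_6).
So 3·m + 1239 = 2·649.5 = 1299 ⇒ m = 20.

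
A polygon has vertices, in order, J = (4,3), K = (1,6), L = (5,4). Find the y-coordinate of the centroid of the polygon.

13/3

Apply the shoelace formula. First the cross-terms c_i = x_i·y_{i+1} − x_{i+1}·y_i:
  21, -26, -1  ⇒  2A = -6, A = -3.
Then Σ (y_i + y_{i+1})·c_i = -78, so ȳ = -78 / (6·(-3)) = 13/3.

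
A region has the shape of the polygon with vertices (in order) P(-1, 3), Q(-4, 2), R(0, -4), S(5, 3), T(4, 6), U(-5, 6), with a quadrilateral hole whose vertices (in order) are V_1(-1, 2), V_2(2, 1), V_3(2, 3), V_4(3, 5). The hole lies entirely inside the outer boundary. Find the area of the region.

Outer boundary:
Apply Gauss's area formula: 2A = Σ (x_i·y_{i+1} − x_{i+1}·y_i), indices taken mod 6.
Σ = (10) + (16) + (20) + (18) + (54) + (-9) = 109
Area = |Σ|/2 = 54.5.
Hole:
Σ = (-5) + (4) + (1) + (11) = 11
Area = |Σ|/2 = 5.5.
Net area = 54.5 − 5.5 = 49.

49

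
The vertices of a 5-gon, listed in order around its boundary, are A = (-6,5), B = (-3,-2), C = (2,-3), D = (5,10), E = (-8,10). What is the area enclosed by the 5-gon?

Apply Gauss's area formula: 2A = Σ (x_i·y_{i+1} − x_{i+1}·y_i), indices taken mod 5.
Σ = (27) + (13) + (35) + (130) + (20) = 225
Area = |Σ|/2 = 112.5.

112.5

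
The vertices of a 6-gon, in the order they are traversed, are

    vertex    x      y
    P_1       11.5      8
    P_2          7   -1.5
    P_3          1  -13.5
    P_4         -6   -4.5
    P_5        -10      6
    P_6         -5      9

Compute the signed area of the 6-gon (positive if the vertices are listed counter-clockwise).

-268.125

Cross-terms: -73.25, -93, -85.5, -81, -60, -143.5  ⇒  Σ = -536.25
Signed area = Σ/2 = -268.125 (negative ⇒ clockwise traversal).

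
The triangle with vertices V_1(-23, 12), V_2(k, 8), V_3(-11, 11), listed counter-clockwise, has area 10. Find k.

The doubled signed area Σ (x_i y_{i+1} − x_{i+1} y_i) is linear in k.
With k=0 it equals 25; the coefficient of k is -1 (from the two edges through V_2).
So -1·k + 25 = 2·10 = 20 ⇒ k = 5.

5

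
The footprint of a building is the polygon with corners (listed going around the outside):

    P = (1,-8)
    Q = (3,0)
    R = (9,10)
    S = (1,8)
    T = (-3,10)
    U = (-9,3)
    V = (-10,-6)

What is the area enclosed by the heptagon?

Apply the surveyor's formula: 2A = Σ (x_i·y_{i+1} − x_{i+1}·y_i), indices taken mod 7.
P→Q: (1)(0) − (3)(-8) = 24
Q→R: (3)(10) − (9)(0) = 30
R→S: (9)(8) − (1)(10) = 62
S→T: (1)(10) − (-3)(8) = 34
T→U: (-3)(3) − (-9)(10) = 81
U→V: (-9)(-6) − (-10)(3) = 84
V→P: (-10)(-8) − (1)(-6) = 86
Σ = 401
Area = |Σ|/2 = 200.5.

200.5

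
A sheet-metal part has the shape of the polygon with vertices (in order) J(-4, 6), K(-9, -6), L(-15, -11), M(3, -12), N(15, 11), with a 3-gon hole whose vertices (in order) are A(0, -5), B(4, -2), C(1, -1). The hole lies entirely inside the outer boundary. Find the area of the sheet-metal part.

Outer boundary:
Apply the surveyor's formula: 2A = Σ (x_i·y_{i+1} − x_{i+1}·y_i), indices taken mod 5.
Cross-terms: 78, 9, 213, 213, 134  ⇒  Σ = 647
Area = |Σ|/2 = 323.5.
Hole:
Apply the shoelace formula: 2A = Σ (x_i·y_{i+1} − x_{i+1}·y_i), indices taken mod 3.
Σ = (20) + (-2) + (-5) = 13
Area = |Σ|/2 = 6.5.
Net area = 323.5 − 6.5 = 317.

317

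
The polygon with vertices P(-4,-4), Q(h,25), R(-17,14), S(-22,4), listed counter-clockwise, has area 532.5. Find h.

22

The doubled signed area Σ (x_i y_{i+1} − x_{i+1} y_i) is linear in h.
With h=0 it equals 669; the coefficient of h is 18 (from the two edges through Q).
So 18·h + 669 = 2·532.5 = 1065 ⇒ h = 22.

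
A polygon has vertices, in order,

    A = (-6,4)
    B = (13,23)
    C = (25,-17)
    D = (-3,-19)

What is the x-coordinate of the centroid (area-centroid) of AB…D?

1616/189

Apply the shoelace (surveyor's) formula. First the cross-terms c_i = x_i·y_{i+1} − x_{i+1}·y_i:
  -190, -796, -526, -126  ⇒  2A = -1638, A = -819.
Then Σ (x_i + x_{i+1})·c_i = -42016, so x̄ = -42016 / (6·(-819)) = 1616/189.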